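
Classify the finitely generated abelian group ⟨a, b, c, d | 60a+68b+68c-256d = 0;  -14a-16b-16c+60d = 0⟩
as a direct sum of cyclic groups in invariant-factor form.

rank_ℚ(R)=2; free=4−2=2
SNF(R) diag = [2, 4] → torsion [2, 4]

Answer: M ≅ ℤ^2 ⊕ ℤ/2 ⊕ ℤ/4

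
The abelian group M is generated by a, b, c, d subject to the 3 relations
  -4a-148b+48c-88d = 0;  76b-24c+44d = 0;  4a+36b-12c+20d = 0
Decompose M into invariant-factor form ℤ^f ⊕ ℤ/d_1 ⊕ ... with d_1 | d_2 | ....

Answer: M ≅ ℤ^1 ⊕ ℤ/4 ⊕ ℤ/4 ⊕ ℤ/12

Derivation:
rank_ℚ(R)=3; free=4−3=1
SNF(R) diag = [4, 4, 12] → torsion [4, 4, 12]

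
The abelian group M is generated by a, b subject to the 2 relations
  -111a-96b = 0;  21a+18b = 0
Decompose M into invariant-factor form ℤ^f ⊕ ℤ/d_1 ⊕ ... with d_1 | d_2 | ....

rank_ℚ(R)=2; free=2−2=0
SNF(R) diag = [3, 6] → torsion [3, 6]

Answer: M ≅ ℤ/3 ⊕ ℤ/6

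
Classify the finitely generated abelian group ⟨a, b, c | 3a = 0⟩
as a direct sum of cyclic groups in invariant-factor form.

rank_ℚ(R)=1; free=3−1=2
SNF(R) diag = [3] → torsion [3]

Answer: M ≅ ℤ^2 ⊕ ℤ/3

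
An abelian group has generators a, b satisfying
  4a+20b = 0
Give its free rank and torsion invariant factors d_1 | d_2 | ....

rank_ℚ(R)=1; free=2−1=1
SNF(R) diag = [4] → torsion [4]

Answer: M ≅ ℤ^1 ⊕ ℤ/4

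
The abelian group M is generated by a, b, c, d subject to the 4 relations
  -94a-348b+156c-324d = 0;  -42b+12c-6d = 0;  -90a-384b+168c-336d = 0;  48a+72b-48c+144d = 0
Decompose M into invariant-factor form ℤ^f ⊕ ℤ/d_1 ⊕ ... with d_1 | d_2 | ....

Answer: M ≅ ℤ/2 ⊕ ℤ/6 ⊕ ℤ/12 ⊕ ℤ/24

Derivation:
rank_ℚ(R)=4; free=4−4=0
SNF(R) diag = [2, 6, 12, 24] → torsion [2, 6, 12, 24]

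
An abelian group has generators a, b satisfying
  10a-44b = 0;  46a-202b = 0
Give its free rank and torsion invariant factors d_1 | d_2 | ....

rank_ℚ(R)=2; free=2−2=0
SNF(R) diag = [2, 2] → torsion [2, 2]

Answer: M ≅ ℤ/2 ⊕ ℤ/2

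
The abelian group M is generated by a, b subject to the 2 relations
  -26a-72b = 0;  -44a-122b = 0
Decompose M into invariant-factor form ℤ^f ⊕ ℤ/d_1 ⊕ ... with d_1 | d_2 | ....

Answer: M ≅ ℤ/2 ⊕ ℤ/2

Derivation:
rank_ℚ(R)=2; free=2−2=0
SNF(R) diag = [2, 2] → torsion [2, 2]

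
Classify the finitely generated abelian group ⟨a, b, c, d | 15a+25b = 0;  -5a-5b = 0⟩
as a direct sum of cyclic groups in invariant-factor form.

rank_ℚ(R)=2; free=4−2=2
SNF(R) diag = [5, 10] → torsion [5, 10]

Answer: M ≅ ℤ^2 ⊕ ℤ/5 ⊕ ℤ/10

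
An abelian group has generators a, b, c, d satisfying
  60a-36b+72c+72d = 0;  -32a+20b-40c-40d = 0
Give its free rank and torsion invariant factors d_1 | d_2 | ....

Answer: M ≅ ℤ^2 ⊕ ℤ/4 ⊕ ℤ/12

Derivation:
rank_ℚ(R)=2; free=4−2=2
SNF(R) diag = [4, 12] → torsion [4, 12]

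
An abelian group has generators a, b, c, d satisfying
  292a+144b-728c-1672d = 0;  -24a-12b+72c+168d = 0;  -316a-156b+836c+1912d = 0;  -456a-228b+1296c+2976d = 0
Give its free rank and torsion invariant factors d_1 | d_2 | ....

rank_ℚ(R)=4; free=4−4=0
SNF(R) diag = [4, 12, 36, 72] → torsion [4, 12, 36, 72]

Answer: M ≅ ℤ/4 ⊕ ℤ/12 ⊕ ℤ/36 ⊕ ℤ/72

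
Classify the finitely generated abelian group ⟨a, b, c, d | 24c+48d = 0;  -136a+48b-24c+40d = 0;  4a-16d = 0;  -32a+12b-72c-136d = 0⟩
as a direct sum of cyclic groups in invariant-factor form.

Answer: M ≅ ℤ/4 ⊕ ℤ/12 ⊕ ℤ/24 ⊕ ℤ/24

Derivation:
rank_ℚ(R)=4; free=4−4=0
SNF(R) diag = [4, 12, 24, 24] → torsion [4, 12, 24, 24]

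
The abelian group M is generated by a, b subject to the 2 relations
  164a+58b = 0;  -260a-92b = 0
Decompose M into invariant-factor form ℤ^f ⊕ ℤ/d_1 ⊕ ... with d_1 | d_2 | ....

Answer: M ≅ ℤ/2 ⊕ ℤ/4

Derivation:
rank_ℚ(R)=2; free=2−2=0
SNF(R) diag = [2, 4] → torsion [2, 4]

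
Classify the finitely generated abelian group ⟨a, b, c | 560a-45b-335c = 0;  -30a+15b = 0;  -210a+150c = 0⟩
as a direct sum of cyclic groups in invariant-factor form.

rank_ℚ(R)=3; free=3−3=0
SNF(R) diag = [5, 15, 30] → torsion [5, 15, 30]

Answer: M ≅ ℤ/5 ⊕ ℤ/15 ⊕ ℤ/30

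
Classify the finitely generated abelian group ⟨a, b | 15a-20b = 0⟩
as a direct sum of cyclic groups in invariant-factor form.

rank_ℚ(R)=1; free=2−1=1
SNF(R) diag = [5] → torsion [5]

Answer: M ≅ ℤ^1 ⊕ ℤ/5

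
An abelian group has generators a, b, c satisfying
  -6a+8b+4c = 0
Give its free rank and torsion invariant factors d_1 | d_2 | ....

rank_ℚ(R)=1; free=3−1=2
SNF(R) diag = [2] → torsion [2]

Answer: M ≅ ℤ^2 ⊕ ℤ/2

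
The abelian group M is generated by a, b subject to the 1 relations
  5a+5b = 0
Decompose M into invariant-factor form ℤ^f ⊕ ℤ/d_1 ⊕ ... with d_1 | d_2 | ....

Answer: M ≅ ℤ^1 ⊕ ℤ/5

Derivation:
rank_ℚ(R)=1; free=2−1=1
SNF(R) diag = [5] → torsion [5]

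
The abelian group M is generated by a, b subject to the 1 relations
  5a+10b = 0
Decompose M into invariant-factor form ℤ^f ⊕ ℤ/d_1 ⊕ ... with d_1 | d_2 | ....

rank_ℚ(R)=1; free=2−1=1
SNF(R) diag = [5] → torsion [5]

Answer: M ≅ ℤ^1 ⊕ ℤ/5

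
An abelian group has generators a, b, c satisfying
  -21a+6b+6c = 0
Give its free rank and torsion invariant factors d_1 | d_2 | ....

rank_ℚ(R)=1; free=3−1=2
SNF(R) diag = [3] → torsion [3]

Answer: M ≅ ℤ^2 ⊕ ℤ/3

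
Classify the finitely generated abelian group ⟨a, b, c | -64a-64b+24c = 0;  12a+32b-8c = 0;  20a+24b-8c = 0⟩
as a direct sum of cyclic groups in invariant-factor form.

rank_ℚ(R)=3; free=3−3=0
SNF(R) diag = [4, 8, 8] → torsion [4, 8, 8]

Answer: M ≅ ℤ/4 ⊕ ℤ/8 ⊕ ℤ/8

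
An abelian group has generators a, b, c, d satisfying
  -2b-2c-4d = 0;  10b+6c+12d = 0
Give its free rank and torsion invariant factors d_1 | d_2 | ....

Answer: M ≅ ℤ^2 ⊕ ℤ/2 ⊕ ℤ/4

Derivation:
rank_ℚ(R)=2; free=4−2=2
SNF(R) diag = [2, 4] → torsion [2, 4]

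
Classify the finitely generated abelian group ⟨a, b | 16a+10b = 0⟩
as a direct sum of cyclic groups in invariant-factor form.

Answer: M ≅ ℤ^1 ⊕ ℤ/2

Derivation:
rank_ℚ(R)=1; free=2−1=1
SNF(R) diag = [2] → torsion [2]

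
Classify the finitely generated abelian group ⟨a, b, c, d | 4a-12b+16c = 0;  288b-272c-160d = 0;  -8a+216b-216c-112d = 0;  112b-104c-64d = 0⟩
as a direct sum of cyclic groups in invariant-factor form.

rank_ℚ(R)=4; free=4−4=0
SNF(R) diag = [4, 8, 16, 32] → torsion [4, 8, 16, 32]

Answer: M ≅ ℤ/4 ⊕ ℤ/8 ⊕ ℤ/16 ⊕ ℤ/32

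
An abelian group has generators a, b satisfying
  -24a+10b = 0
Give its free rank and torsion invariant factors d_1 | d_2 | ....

rank_ℚ(R)=1; free=2−1=1
SNF(R) diag = [2] → torsion [2]

Answer: M ≅ ℤ^1 ⊕ ℤ/2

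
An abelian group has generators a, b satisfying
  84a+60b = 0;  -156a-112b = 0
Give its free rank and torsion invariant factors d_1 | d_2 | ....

Answer: M ≅ ℤ/4 ⊕ ℤ/12

Derivation:
rank_ℚ(R)=2; free=2−2=0
SNF(R) diag = [4, 12] → torsion [4, 12]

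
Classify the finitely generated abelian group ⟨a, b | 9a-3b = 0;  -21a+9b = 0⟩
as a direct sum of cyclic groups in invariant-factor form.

Answer: M ≅ ℤ/3 ⊕ ℤ/6

Derivation:
rank_ℚ(R)=2; free=2−2=0
SNF(R) diag = [3, 6] → torsion [3, 6]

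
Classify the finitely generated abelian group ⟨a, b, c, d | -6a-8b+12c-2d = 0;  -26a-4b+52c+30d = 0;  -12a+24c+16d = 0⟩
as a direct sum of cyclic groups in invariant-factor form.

Answer: M ≅ ℤ^1 ⊕ ℤ/2 ⊕ ℤ/4 ⊕ ℤ/4

Derivation:
rank_ℚ(R)=3; free=4−3=1
SNF(R) diag = [2, 4, 4] → torsion [2, 4, 4]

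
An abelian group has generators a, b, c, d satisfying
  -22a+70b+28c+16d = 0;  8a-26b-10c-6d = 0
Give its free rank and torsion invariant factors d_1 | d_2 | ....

rank_ℚ(R)=2; free=4−2=2
SNF(R) diag = [2, 2] → torsion [2, 2]

Answer: M ≅ ℤ^2 ⊕ ℤ/2 ⊕ ℤ/2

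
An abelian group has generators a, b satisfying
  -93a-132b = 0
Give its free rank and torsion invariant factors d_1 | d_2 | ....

rank_ℚ(R)=1; free=2−1=1
SNF(R) diag = [3] → torsion [3]

Answer: M ≅ ℤ^1 ⊕ ℤ/3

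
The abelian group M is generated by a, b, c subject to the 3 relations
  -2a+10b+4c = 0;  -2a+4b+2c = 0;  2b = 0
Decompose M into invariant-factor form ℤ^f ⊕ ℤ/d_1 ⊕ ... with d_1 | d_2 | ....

rank_ℚ(R)=3; free=3−3=0
SNF(R) diag = [2, 2, 2] → torsion [2, 2, 2]

Answer: M ≅ ℤ/2 ⊕ ℤ/2 ⊕ ℤ/2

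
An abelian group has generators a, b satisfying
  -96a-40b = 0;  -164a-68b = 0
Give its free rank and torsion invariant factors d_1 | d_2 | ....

rank_ℚ(R)=2; free=2−2=0
SNF(R) diag = [4, 8] → torsion [4, 8]

Answer: M ≅ ℤ/4 ⊕ ℤ/8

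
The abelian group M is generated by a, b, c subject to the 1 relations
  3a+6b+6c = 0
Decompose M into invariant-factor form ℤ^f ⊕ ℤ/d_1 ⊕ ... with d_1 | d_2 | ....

Answer: M ≅ ℤ^2 ⊕ ℤ/3

Derivation:
rank_ℚ(R)=1; free=3−1=2
SNF(R) diag = [3] → torsion [3]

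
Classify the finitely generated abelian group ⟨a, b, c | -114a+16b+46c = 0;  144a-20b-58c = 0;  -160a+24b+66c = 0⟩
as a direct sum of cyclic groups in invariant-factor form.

rank_ℚ(R)=3; free=3−3=0
SNF(R) diag = [2, 2, 4] → torsion [2, 2, 4]

Answer: M ≅ ℤ/2 ⊕ ℤ/2 ⊕ ℤ/4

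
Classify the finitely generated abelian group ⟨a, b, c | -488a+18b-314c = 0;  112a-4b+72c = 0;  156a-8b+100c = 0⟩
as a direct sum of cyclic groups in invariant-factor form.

Answer: M ≅ ℤ/2 ⊕ ℤ/4 ⊕ ℤ/12

Derivation:
rank_ℚ(R)=3; free=3−3=0
SNF(R) diag = [2, 4, 12] → torsion [2, 4, 12]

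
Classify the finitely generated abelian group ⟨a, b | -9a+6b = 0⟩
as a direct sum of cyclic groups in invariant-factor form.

Answer: M ≅ ℤ^1 ⊕ ℤ/3

Derivation:
rank_ℚ(R)=1; free=2−1=1
SNF(R) diag = [3] → torsion [3]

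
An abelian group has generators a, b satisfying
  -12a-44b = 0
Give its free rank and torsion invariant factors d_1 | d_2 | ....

Answer: M ≅ ℤ^1 ⊕ ℤ/4

Derivation:
rank_ℚ(R)=1; free=2−1=1
SNF(R) diag = [4] → torsion [4]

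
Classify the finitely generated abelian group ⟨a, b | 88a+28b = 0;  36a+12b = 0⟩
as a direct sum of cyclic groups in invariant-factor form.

Answer: M ≅ ℤ/4 ⊕ ℤ/12

Derivation:
rank_ℚ(R)=2; free=2−2=0
SNF(R) diag = [4, 12] → torsion [4, 12]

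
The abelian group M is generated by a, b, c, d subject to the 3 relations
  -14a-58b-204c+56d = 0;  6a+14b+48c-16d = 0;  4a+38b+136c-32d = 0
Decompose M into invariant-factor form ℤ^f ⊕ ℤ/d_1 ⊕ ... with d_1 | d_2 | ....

rank_ℚ(R)=3; free=4−3=1
SNF(R) diag = [2, 2, 4] → torsion [2, 2, 4]

Answer: M ≅ ℤ^1 ⊕ ℤ/2 ⊕ ℤ/2 ⊕ ℤ/4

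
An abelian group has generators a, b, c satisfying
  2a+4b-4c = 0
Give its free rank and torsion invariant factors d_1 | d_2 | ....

Answer: M ≅ ℤ^2 ⊕ ℤ/2

Derivation:
rank_ℚ(R)=1; free=3−1=2
SNF(R) diag = [2] → torsion [2]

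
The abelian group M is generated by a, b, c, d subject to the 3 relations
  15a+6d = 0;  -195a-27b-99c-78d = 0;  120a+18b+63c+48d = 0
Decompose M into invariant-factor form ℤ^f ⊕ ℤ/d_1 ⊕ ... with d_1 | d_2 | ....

rank_ℚ(R)=3; free=4−3=1
SNF(R) diag = [3, 9, 9] → torsion [3, 9, 9]

Answer: M ≅ ℤ^1 ⊕ ℤ/3 ⊕ ℤ/9 ⊕ ℤ/9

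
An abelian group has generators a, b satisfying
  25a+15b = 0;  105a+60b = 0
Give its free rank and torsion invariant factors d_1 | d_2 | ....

rank_ℚ(R)=2; free=2−2=0
SNF(R) diag = [5, 15] → torsion [5, 15]

Answer: M ≅ ℤ/5 ⊕ ℤ/15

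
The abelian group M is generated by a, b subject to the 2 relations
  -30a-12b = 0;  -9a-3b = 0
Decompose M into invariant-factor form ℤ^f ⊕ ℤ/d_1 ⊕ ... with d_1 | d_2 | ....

rank_ℚ(R)=2; free=2−2=0
SNF(R) diag = [3, 6] → torsion [3, 6]

Answer: M ≅ ℤ/3 ⊕ ℤ/6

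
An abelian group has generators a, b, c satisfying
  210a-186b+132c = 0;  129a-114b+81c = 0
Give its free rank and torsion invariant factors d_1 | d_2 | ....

rank_ℚ(R)=2; free=3−2=1
SNF(R) diag = [3, 6] → torsion [3, 6]

Answer: M ≅ ℤ^1 ⊕ ℤ/3 ⊕ ℤ/6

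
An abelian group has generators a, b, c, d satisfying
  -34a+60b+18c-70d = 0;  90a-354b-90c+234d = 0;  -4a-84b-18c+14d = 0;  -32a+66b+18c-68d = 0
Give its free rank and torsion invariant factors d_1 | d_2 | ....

Answer: M ≅ ℤ/2 ⊕ ℤ/6 ⊕ ℤ/18 ⊕ ℤ/18

Derivation:
rank_ℚ(R)=4; free=4−4=0
SNF(R) diag = [2, 6, 18, 18] → torsion [2, 6, 18, 18]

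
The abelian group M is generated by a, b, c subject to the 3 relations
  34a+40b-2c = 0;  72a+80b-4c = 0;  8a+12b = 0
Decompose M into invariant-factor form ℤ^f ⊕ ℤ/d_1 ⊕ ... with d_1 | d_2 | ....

rank_ℚ(R)=3; free=3−3=0
SNF(R) diag = [2, 4, 12] → torsion [2, 4, 12]

Answer: M ≅ ℤ/2 ⊕ ℤ/4 ⊕ ℤ/12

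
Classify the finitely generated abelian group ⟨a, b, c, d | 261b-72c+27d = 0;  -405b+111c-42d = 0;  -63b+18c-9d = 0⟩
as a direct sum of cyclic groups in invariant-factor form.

Answer: M ≅ ℤ^1 ⊕ ℤ/3 ⊕ ℤ/9 ⊕ ℤ/18

Derivation:
rank_ℚ(R)=3; free=4−3=1
SNF(R) diag = [3, 9, 18] → torsion [3, 9, 18]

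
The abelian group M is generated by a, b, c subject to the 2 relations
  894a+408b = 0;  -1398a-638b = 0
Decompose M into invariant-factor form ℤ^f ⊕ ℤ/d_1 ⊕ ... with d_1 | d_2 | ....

rank_ℚ(R)=2; free=3−2=1
SNF(R) diag = [2, 6] → torsion [2, 6]

Answer: M ≅ ℤ^1 ⊕ ℤ/2 ⊕ ℤ/6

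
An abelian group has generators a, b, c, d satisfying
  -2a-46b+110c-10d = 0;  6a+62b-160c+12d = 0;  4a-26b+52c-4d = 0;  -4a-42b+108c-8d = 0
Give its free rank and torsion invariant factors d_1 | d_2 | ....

rank_ℚ(R)=4; free=4−4=0
SNF(R) diag = [2, 2, 6, 12] → torsion [2, 2, 6, 12]

Answer: M ≅ ℤ/2 ⊕ ℤ/2 ⊕ ℤ/6 ⊕ ℤ/12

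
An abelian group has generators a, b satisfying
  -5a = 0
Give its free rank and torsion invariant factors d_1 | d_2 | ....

Answer: M ≅ ℤ^1 ⊕ ℤ/5

Derivation:
rank_ℚ(R)=1; free=2−1=1
SNF(R) diag = [5] → torsion [5]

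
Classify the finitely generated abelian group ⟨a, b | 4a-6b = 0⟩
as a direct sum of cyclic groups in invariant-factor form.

Answer: M ≅ ℤ^1 ⊕ ℤ/2

Derivation:
rank_ℚ(R)=1; free=2−1=1
SNF(R) diag = [2] → torsion [2]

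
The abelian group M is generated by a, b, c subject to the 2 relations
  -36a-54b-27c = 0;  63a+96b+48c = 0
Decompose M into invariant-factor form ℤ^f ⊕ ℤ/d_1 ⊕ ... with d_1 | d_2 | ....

rank_ℚ(R)=2; free=3−2=1
SNF(R) diag = [3, 9] → torsion [3, 9]

Answer: M ≅ ℤ^1 ⊕ ℤ/3 ⊕ ℤ/9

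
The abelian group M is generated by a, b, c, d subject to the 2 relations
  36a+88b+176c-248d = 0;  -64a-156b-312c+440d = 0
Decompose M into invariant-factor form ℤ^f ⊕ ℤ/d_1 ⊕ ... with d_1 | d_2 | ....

rank_ℚ(R)=2; free=4−2=2
SNF(R) diag = [4, 4] → torsion [4, 4]

Answer: M ≅ ℤ^2 ⊕ ℤ/4 ⊕ ℤ/4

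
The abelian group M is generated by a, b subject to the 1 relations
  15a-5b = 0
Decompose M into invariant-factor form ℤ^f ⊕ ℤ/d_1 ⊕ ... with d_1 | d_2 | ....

Answer: M ≅ ℤ^1 ⊕ ℤ/5

Derivation:
rank_ℚ(R)=1; free=2−1=1
SNF(R) diag = [5] → torsion [5]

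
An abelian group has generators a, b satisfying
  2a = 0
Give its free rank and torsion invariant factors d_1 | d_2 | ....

rank_ℚ(R)=1; free=2−1=1
SNF(R) diag = [2] → torsion [2]

Answer: M ≅ ℤ^1 ⊕ ℤ/2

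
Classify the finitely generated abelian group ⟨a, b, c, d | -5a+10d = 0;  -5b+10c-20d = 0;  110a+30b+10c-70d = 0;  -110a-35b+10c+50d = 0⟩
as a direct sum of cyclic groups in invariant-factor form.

Answer: M ≅ ℤ/5 ⊕ ℤ/5 ⊕ ℤ/10 ⊕ ℤ/30

Derivation:
rank_ℚ(R)=4; free=4−4=0
SNF(R) diag = [5, 5, 10, 30] → torsion [5, 5, 10, 30]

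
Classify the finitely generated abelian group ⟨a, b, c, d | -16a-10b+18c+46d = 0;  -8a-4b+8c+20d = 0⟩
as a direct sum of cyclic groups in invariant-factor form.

rank_ℚ(R)=2; free=4−2=2
SNF(R) diag = [2, 4] → torsion [2, 4]

Answer: M ≅ ℤ^2 ⊕ ℤ/2 ⊕ ℤ/4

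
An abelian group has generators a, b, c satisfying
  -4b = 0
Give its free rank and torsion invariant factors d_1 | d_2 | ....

rank_ℚ(R)=1; free=3−1=2
SNF(R) diag = [4] → torsion [4]

Answer: M ≅ ℤ^2 ⊕ ℤ/4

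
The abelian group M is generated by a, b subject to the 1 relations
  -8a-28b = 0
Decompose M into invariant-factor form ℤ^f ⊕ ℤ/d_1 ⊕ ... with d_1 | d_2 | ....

Answer: M ≅ ℤ^1 ⊕ ℤ/4

Derivation:
rank_ℚ(R)=1; free=2−1=1
SNF(R) diag = [4] → torsion [4]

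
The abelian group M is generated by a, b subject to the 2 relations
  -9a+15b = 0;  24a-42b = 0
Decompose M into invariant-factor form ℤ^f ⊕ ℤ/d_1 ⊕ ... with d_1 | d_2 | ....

rank_ℚ(R)=2; free=2−2=0
SNF(R) diag = [3, 6] → torsion [3, 6]

Answer: M ≅ ℤ/3 ⊕ ℤ/6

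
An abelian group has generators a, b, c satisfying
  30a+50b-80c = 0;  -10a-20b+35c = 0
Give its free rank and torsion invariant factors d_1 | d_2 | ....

rank_ℚ(R)=2; free=3−2=1
SNF(R) diag = [5, 10] → torsion [5, 10]

Answer: M ≅ ℤ^1 ⊕ ℤ/5 ⊕ ℤ/10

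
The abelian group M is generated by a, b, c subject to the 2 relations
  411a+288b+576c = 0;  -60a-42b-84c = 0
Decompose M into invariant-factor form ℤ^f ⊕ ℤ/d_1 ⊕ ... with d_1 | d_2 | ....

rank_ℚ(R)=2; free=3−2=1
SNF(R) diag = [3, 6] → torsion [3, 6]

Answer: M ≅ ℤ^1 ⊕ ℤ/3 ⊕ ℤ/6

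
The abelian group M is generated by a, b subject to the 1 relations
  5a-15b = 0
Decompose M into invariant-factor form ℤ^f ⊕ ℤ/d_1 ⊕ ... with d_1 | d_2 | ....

rank_ℚ(R)=1; free=2−1=1
SNF(R) diag = [5] → torsion [5]

Answer: M ≅ ℤ^1 ⊕ ℤ/5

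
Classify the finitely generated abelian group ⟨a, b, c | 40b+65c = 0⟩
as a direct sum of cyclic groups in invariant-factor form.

rank_ℚ(R)=1; free=3−1=2
SNF(R) diag = [5] → torsion [5]

Answer: M ≅ ℤ^2 ⊕ ℤ/5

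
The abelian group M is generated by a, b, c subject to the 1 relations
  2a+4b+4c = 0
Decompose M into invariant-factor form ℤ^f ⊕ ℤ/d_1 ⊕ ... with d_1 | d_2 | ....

rank_ℚ(R)=1; free=3−1=2
SNF(R) diag = [2] → torsion [2]

Answer: M ≅ ℤ^2 ⊕ ℤ/2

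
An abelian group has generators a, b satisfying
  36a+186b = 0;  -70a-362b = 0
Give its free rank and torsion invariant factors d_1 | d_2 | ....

rank_ℚ(R)=2; free=2−2=0
SNF(R) diag = [2, 6] → torsion [2, 6]

Answer: M ≅ ℤ/2 ⊕ ℤ/6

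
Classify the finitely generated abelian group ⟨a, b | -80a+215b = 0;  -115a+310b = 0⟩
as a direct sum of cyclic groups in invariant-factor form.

rank_ℚ(R)=2; free=2−2=0
SNF(R) diag = [5, 15] → torsion [5, 15]

Answer: M ≅ ℤ/5 ⊕ ℤ/15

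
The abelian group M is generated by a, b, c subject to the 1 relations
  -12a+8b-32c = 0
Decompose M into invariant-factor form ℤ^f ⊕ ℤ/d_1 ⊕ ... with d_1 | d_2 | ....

Answer: M ≅ ℤ^2 ⊕ ℤ/4

Derivation:
rank_ℚ(R)=1; free=3−1=2
SNF(R) diag = [4] → torsion [4]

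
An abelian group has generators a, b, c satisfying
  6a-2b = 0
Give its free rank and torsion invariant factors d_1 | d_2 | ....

Answer: M ≅ ℤ^2 ⊕ ℤ/2

Derivation:
rank_ℚ(R)=1; free=3−1=2
SNF(R) diag = [2] → torsion [2]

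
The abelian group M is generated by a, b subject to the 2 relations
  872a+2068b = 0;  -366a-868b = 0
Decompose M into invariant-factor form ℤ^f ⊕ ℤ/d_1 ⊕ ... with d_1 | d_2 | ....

Answer: M ≅ ℤ/2 ⊕ ℤ/4

Derivation:
rank_ℚ(R)=2; free=2−2=0
SNF(R) diag = [2, 4] → torsion [2, 4]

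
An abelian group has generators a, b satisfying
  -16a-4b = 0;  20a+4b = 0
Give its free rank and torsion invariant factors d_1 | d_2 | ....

Answer: M ≅ ℤ/4 ⊕ ℤ/4

Derivation:
rank_ℚ(R)=2; free=2−2=0
SNF(R) diag = [4, 4] → torsion [4, 4]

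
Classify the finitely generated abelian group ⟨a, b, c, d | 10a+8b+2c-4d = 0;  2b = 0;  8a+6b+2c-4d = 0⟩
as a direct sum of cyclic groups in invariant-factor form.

rank_ℚ(R)=3; free=4−3=1
SNF(R) diag = [2, 2, 2] → torsion [2, 2, 2]

Answer: M ≅ ℤ^1 ⊕ ℤ/2 ⊕ ℤ/2 ⊕ ℤ/2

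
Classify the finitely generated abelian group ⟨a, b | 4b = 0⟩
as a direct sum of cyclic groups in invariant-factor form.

Answer: M ≅ ℤ^1 ⊕ ℤ/4

Derivation:
rank_ℚ(R)=1; free=2−1=1
SNF(R) diag = [4] → torsion [4]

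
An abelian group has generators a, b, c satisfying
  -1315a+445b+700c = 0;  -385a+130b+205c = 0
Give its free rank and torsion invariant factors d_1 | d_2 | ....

rank_ℚ(R)=2; free=3−2=1
SNF(R) diag = [5, 15] → torsion [5, 15]

Answer: M ≅ ℤ^1 ⊕ ℤ/5 ⊕ ℤ/15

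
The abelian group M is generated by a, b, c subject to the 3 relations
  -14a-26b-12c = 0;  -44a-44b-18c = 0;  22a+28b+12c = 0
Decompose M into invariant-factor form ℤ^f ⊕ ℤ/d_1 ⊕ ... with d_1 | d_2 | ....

Answer: M ≅ ℤ/2 ⊕ ℤ/6 ⊕ ℤ/6

Derivation:
rank_ℚ(R)=3; free=3−3=0
SNF(R) diag = [2, 6, 6] → torsion [2, 6, 6]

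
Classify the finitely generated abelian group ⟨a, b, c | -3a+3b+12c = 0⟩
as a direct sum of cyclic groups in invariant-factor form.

rank_ℚ(R)=1; free=3−1=2
SNF(R) diag = [3] → torsion [3]

Answer: M ≅ ℤ^2 ⊕ ℤ/3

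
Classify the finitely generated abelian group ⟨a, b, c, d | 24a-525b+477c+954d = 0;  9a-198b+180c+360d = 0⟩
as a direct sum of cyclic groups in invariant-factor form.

rank_ℚ(R)=2; free=4−2=2
SNF(R) diag = [3, 9] → torsion [3, 9]

Answer: M ≅ ℤ^2 ⊕ ℤ/3 ⊕ ℤ/9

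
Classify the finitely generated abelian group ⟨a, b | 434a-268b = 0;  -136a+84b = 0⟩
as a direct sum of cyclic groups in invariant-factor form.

Answer: M ≅ ℤ/2 ⊕ ℤ/4

Derivation:
rank_ℚ(R)=2; free=2−2=0
SNF(R) diag = [2, 4] → torsion [2, 4]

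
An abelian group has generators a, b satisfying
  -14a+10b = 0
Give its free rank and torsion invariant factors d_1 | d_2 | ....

Answer: M ≅ ℤ^1 ⊕ ℤ/2

Derivation:
rank_ℚ(R)=1; free=2−1=1
SNF(R) diag = [2] → torsion [2]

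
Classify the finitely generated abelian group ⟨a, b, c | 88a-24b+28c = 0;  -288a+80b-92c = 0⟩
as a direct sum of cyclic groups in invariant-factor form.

Answer: M ≅ ℤ^1 ⊕ ℤ/4 ⊕ ℤ/8

Derivation:
rank_ℚ(R)=2; free=3−2=1
SNF(R) diag = [4, 8] → torsion [4, 8]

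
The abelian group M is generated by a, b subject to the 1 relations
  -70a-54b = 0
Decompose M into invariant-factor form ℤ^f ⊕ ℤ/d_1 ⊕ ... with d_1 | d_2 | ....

rank_ℚ(R)=1; free=2−1=1
SNF(R) diag = [2] → torsion [2]

Answer: M ≅ ℤ^1 ⊕ ℤ/2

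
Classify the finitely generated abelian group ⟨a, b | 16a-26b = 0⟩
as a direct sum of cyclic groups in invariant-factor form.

rank_ℚ(R)=1; free=2−1=1
SNF(R) diag = [2] → torsion [2]

Answer: M ≅ ℤ^1 ⊕ ℤ/2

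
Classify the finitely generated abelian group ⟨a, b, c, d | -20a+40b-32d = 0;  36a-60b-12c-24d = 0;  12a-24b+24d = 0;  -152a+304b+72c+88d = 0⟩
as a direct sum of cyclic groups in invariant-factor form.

rank_ℚ(R)=4; free=4−4=0
SNF(R) diag = [4, 12, 24, 72] → torsion [4, 12, 24, 72]

Answer: M ≅ ℤ/4 ⊕ ℤ/12 ⊕ ℤ/24 ⊕ ℤ/72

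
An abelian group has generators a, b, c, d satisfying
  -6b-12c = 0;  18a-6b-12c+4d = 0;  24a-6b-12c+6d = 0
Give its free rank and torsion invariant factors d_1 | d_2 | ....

Answer: M ≅ ℤ^1 ⊕ ℤ/2 ⊕ ℤ/6 ⊕ ℤ/6

Derivation:
rank_ℚ(R)=3; free=4−3=1
SNF(R) diag = [2, 6, 6] → torsion [2, 6, 6]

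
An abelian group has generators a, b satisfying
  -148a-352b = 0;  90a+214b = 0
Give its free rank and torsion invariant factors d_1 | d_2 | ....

rank_ℚ(R)=2; free=2−2=0
SNF(R) diag = [2, 4] → torsion [2, 4]

Answer: M ≅ ℤ/2 ⊕ ℤ/4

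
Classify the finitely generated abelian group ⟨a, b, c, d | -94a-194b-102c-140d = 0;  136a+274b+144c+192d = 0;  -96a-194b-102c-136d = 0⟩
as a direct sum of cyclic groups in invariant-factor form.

Answer: M ≅ ℤ^1 ⊕ ℤ/2 ⊕ ℤ/2 ⊕ ℤ/6

Derivation:
rank_ℚ(R)=3; free=4−3=1
SNF(R) diag = [2, 2, 6] → torsion [2, 2, 6]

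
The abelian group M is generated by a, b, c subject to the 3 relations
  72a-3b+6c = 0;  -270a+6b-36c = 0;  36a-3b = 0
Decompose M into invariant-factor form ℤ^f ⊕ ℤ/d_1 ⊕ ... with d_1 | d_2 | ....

Answer: M ≅ ℤ/3 ⊕ ℤ/6 ⊕ ℤ/18

Derivation:
rank_ℚ(R)=3; free=3−3=0
SNF(R) diag = [3, 6, 18] → torsion [3, 6, 18]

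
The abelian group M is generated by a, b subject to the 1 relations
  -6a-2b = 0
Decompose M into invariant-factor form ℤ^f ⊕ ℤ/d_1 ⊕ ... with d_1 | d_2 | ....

Answer: M ≅ ℤ^1 ⊕ ℤ/2

Derivation:
rank_ℚ(R)=1; free=2−1=1
SNF(R) diag = [2] → torsion [2]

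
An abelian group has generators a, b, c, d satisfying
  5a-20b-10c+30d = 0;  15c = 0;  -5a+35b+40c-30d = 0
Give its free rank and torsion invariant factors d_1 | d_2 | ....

Answer: M ≅ ℤ^1 ⊕ ℤ/5 ⊕ ℤ/15 ⊕ ℤ/15

Derivation:
rank_ℚ(R)=3; free=4−3=1
SNF(R) diag = [5, 15, 15] → torsion [5, 15, 15]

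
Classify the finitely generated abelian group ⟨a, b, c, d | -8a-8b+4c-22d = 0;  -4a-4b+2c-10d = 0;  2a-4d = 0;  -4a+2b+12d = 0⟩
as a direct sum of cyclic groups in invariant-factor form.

Answer: M ≅ ℤ/2 ⊕ ℤ/2 ⊕ ℤ/2 ⊕ ℤ/2

Derivation:
rank_ℚ(R)=4; free=4−4=0
SNF(R) diag = [2, 2, 2, 2] → torsion [2, 2, 2, 2]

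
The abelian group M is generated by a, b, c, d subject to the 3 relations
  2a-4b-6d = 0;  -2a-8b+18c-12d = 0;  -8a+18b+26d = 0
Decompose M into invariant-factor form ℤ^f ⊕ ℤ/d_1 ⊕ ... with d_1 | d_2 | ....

rank_ℚ(R)=3; free=4−3=1
SNF(R) diag = [2, 2, 6] → torsion [2, 2, 6]

Answer: M ≅ ℤ^1 ⊕ ℤ/2 ⊕ ℤ/2 ⊕ ℤ/6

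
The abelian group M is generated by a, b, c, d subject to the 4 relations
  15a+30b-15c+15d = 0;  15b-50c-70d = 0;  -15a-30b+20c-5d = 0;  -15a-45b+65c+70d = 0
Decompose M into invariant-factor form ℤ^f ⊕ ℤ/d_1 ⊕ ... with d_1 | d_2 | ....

rank_ℚ(R)=4; free=4−4=0
SNF(R) diag = [5, 15, 15, 15] → torsion [5, 15, 15, 15]

Answer: M ≅ ℤ/5 ⊕ ℤ/15 ⊕ ℤ/15 ⊕ ℤ/15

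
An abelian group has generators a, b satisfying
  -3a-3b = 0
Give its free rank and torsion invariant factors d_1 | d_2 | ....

Answer: M ≅ ℤ^1 ⊕ ℤ/3

Derivation:
rank_ℚ(R)=1; free=2−1=1
SNF(R) diag = [3] → torsion [3]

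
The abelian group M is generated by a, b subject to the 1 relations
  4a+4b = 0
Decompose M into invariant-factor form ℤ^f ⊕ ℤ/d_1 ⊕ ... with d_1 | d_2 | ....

Answer: M ≅ ℤ^1 ⊕ ℤ/4

Derivation:
rank_ℚ(R)=1; free=2−1=1
SNF(R) diag = [4] → torsion [4]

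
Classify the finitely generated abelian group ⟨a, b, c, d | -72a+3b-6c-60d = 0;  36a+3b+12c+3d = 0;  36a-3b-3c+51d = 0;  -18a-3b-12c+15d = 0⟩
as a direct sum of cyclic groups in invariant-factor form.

Answer: M ≅ ℤ/3 ⊕ ℤ/9 ⊕ ℤ/9 ⊕ ℤ/18

Derivation:
rank_ℚ(R)=4; free=4−4=0
SNF(R) diag = [3, 9, 9, 18] → torsion [3, 9, 9, 18]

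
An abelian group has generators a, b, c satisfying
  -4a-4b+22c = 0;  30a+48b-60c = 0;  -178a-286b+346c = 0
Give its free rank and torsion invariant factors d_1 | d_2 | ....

Answer: M ≅ ℤ/2 ⊕ ℤ/6 ⊕ ℤ/18

Derivation:
rank_ℚ(R)=3; free=3−3=0
SNF(R) diag = [2, 6, 18] → torsion [2, 6, 18]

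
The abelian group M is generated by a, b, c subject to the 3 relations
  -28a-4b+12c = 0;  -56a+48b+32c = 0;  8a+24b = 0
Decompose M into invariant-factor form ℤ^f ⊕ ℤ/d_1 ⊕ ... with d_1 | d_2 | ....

Answer: M ≅ ℤ/4 ⊕ ℤ/8 ⊕ ℤ/8

Derivation:
rank_ℚ(R)=3; free=3−3=0
SNF(R) diag = [4, 8, 8] → torsion [4, 8, 8]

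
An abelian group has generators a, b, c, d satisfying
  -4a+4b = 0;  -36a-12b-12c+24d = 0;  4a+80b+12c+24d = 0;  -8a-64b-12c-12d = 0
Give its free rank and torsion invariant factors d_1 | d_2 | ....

rank_ℚ(R)=4; free=4−4=0
SNF(R) diag = [4, 12, 12, 12] → torsion [4, 12, 12, 12]

Answer: M ≅ ℤ/4 ⊕ ℤ/12 ⊕ ℤ/12 ⊕ ℤ/12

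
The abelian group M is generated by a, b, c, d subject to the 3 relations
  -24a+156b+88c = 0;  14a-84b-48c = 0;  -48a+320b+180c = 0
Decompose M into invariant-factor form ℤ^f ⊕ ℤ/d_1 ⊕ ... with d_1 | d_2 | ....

Answer: M ≅ ℤ^1 ⊕ ℤ/2 ⊕ ℤ/4 ⊕ ℤ/4

Derivation:
rank_ℚ(R)=3; free=4−3=1
SNF(R) diag = [2, 4, 4] → torsion [2, 4, 4]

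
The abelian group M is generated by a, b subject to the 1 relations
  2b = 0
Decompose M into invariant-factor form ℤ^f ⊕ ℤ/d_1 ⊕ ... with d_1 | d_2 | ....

Answer: M ≅ ℤ^1 ⊕ ℤ/2

Derivation:
rank_ℚ(R)=1; free=2−1=1
SNF(R) diag = [2] → torsion [2]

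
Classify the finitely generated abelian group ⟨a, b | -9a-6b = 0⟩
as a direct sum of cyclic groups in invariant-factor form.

Answer: M ≅ ℤ^1 ⊕ ℤ/3

Derivation:
rank_ℚ(R)=1; free=2−1=1
SNF(R) diag = [3] → torsion [3]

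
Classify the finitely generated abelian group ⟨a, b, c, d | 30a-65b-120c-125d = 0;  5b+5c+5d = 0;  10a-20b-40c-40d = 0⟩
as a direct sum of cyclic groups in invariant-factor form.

rank_ℚ(R)=3; free=4−3=1
SNF(R) diag = [5, 5, 10] → torsion [5, 5, 10]

Answer: M ≅ ℤ^1 ⊕ ℤ/5 ⊕ ℤ/5 ⊕ ℤ/10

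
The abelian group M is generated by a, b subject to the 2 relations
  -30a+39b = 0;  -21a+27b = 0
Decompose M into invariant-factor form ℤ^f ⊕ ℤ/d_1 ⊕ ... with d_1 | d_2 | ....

Answer: M ≅ ℤ/3 ⊕ ℤ/3

Derivation:
rank_ℚ(R)=2; free=2−2=0
SNF(R) diag = [3, 3] → torsion [3, 3]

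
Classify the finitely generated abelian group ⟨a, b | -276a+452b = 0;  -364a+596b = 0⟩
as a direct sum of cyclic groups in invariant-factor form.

rank_ℚ(R)=2; free=2−2=0
SNF(R) diag = [4, 8] → torsion [4, 8]

Answer: M ≅ ℤ/4 ⊕ ℤ/8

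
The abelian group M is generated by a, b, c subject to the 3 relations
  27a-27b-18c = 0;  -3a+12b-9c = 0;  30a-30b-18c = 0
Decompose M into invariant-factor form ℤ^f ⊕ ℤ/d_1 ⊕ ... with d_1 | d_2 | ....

Answer: M ≅ ℤ/3 ⊕ ℤ/9 ⊕ ℤ/18

Derivation:
rank_ℚ(R)=3; free=3−3=0
SNF(R) diag = [3, 9, 18] → torsion [3, 9, 18]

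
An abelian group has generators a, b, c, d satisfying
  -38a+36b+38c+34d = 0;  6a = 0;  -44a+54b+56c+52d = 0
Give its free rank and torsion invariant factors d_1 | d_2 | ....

Answer: M ≅ ℤ^1 ⊕ ℤ/2 ⊕ ℤ/6 ⊕ ℤ/18

Derivation:
rank_ℚ(R)=3; free=4−3=1
SNF(R) diag = [2, 6, 18] → torsion [2, 6, 18]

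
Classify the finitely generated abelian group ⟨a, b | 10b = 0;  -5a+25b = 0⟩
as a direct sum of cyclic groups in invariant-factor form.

Answer: M ≅ ℤ/5 ⊕ ℤ/10

Derivation:
rank_ℚ(R)=2; free=2−2=0
SNF(R) diag = [5, 10] → torsion [5, 10]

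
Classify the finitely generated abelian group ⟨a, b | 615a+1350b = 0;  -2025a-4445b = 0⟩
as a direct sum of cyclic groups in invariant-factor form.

rank_ℚ(R)=2; free=2−2=0
SNF(R) diag = [5, 15] → torsion [5, 15]

Answer: M ≅ ℤ/5 ⊕ ℤ/15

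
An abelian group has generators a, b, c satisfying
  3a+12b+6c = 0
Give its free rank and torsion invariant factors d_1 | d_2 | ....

rank_ℚ(R)=1; free=3−1=2
SNF(R) diag = [3] → torsion [3]

Answer: M ≅ ℤ^2 ⊕ ℤ/3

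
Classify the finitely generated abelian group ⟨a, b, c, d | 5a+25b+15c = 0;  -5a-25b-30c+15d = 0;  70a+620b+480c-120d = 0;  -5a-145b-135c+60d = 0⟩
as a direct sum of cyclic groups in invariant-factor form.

Answer: M ≅ ℤ/5 ⊕ ℤ/15 ⊕ ℤ/30 ⊕ ℤ/60

Derivation:
rank_ℚ(R)=4; free=4−4=0
SNF(R) diag = [5, 15, 30, 60] → torsion [5, 15, 30, 60]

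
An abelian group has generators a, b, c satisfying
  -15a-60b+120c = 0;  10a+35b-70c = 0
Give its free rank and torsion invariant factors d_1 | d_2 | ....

Answer: M ≅ ℤ^1 ⊕ ℤ/5 ⊕ ℤ/15

Derivation:
rank_ℚ(R)=2; free=3−2=1
SNF(R) diag = [5, 15] → torsion [5, 15]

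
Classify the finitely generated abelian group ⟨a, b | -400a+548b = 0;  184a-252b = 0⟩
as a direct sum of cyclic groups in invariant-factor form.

rank_ℚ(R)=2; free=2−2=0
SNF(R) diag = [4, 8] → torsion [4, 8]

Answer: M ≅ ℤ/4 ⊕ ℤ/8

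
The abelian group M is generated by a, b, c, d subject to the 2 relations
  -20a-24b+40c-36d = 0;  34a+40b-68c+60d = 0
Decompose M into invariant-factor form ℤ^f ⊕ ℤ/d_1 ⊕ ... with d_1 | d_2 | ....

rank_ℚ(R)=2; free=4−2=2
SNF(R) diag = [2, 4] → torsion [2, 4]

Answer: M ≅ ℤ^2 ⊕ ℤ/2 ⊕ ℤ/4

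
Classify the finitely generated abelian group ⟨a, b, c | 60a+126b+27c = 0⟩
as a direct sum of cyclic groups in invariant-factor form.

rank_ℚ(R)=1; free=3−1=2
SNF(R) diag = [3] → torsion [3]

Answer: M ≅ ℤ^2 ⊕ ℤ/3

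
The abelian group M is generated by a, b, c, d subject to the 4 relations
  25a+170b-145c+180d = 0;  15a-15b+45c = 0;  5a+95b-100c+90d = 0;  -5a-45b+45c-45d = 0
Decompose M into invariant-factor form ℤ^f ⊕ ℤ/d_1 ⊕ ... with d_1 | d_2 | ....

Answer: M ≅ ℤ/5 ⊕ ℤ/5 ⊕ ℤ/15 ⊕ ℤ/45

Derivation:
rank_ℚ(R)=4; free=4−4=0
SNF(R) diag = [5, 5, 15, 45] → torsion [5, 5, 15, 45]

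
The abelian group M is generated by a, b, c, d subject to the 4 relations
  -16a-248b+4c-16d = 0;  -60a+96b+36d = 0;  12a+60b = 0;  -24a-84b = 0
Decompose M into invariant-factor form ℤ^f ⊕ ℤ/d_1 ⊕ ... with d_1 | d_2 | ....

rank_ℚ(R)=4; free=4−4=0
SNF(R) diag = [4, 12, 36, 36] → torsion [4, 12, 36, 36]

Answer: M ≅ ℤ/4 ⊕ ℤ/12 ⊕ ℤ/36 ⊕ ℤ/36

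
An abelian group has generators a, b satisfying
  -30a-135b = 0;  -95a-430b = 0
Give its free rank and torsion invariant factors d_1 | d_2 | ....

rank_ℚ(R)=2; free=2−2=0
SNF(R) diag = [5, 15] → torsion [5, 15]

Answer: M ≅ ℤ/5 ⊕ ℤ/15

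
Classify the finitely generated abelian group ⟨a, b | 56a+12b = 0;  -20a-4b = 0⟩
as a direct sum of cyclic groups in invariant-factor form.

rank_ℚ(R)=2; free=2−2=0
SNF(R) diag = [4, 4] → torsion [4, 4]

Answer: M ≅ ℤ/4 ⊕ ℤ/4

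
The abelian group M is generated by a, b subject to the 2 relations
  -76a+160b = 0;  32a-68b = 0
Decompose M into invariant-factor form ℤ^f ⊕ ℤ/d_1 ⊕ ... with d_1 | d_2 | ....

rank_ℚ(R)=2; free=2−2=0
SNF(R) diag = [4, 12] → torsion [4, 12]

Answer: M ≅ ℤ/4 ⊕ ℤ/12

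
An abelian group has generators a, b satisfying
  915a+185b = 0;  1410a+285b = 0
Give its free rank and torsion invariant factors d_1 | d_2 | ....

Answer: M ≅ ℤ/5 ⊕ ℤ/15

Derivation:
rank_ℚ(R)=2; free=2−2=0
SNF(R) diag = [5, 15] → torsion [5, 15]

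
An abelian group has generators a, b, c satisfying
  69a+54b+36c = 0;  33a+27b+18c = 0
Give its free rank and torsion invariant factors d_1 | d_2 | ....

rank_ℚ(R)=2; free=3−2=1
SNF(R) diag = [3, 9] → torsion [3, 9]

Answer: M ≅ ℤ^1 ⊕ ℤ/3 ⊕ ℤ/9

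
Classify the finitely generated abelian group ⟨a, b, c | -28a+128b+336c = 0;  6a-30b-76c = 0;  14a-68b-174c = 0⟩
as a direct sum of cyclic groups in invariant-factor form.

Answer: M ≅ ℤ/2 ⊕ ℤ/2 ⊕ ℤ/4

Derivation:
rank_ℚ(R)=3; free=3−3=0
SNF(R) diag = [2, 2, 4] → torsion [2, 2, 4]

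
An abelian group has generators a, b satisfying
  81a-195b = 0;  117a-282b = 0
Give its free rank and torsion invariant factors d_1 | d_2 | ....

rank_ℚ(R)=2; free=2−2=0
SNF(R) diag = [3, 9] → torsion [3, 9]

Answer: M ≅ ℤ/3 ⊕ ℤ/9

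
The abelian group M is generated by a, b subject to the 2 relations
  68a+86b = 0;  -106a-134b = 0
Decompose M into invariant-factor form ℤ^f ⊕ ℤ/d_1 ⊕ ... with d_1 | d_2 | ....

Answer: M ≅ ℤ/2 ⊕ ℤ/2

Derivation:
rank_ℚ(R)=2; free=2−2=0
SNF(R) diag = [2, 2] → torsion [2, 2]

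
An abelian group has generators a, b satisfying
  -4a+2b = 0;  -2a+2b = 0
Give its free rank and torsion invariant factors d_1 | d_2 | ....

Answer: M ≅ ℤ/2 ⊕ ℤ/2

Derivation:
rank_ℚ(R)=2; free=2−2=0
SNF(R) diag = [2, 2] → torsion [2, 2]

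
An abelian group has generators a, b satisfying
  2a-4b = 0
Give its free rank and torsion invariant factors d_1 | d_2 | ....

rank_ℚ(R)=1; free=2−1=1
SNF(R) diag = [2] → torsion [2]

Answer: M ≅ ℤ^1 ⊕ ℤ/2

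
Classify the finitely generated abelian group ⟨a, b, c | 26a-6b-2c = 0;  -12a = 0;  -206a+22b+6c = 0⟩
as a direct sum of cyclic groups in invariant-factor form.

Answer: M ≅ ℤ/2 ⊕ ℤ/4 ⊕ ℤ/12

Derivation:
rank_ℚ(R)=3; free=3−3=0
SNF(R) diag = [2, 4, 12] → torsion [2, 4, 12]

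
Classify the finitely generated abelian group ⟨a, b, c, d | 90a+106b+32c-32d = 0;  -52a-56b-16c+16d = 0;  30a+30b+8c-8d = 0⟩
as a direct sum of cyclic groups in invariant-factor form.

rank_ℚ(R)=3; free=4−3=1
SNF(R) diag = [2, 4, 8] → torsion [2, 4, 8]

Answer: M ≅ ℤ^1 ⊕ ℤ/2 ⊕ ℤ/4 ⊕ ℤ/8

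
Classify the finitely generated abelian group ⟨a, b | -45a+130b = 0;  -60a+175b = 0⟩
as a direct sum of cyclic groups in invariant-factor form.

Answer: M ≅ ℤ/5 ⊕ ℤ/15

Derivation:
rank_ℚ(R)=2; free=2−2=0
SNF(R) diag = [5, 15] → torsion [5, 15]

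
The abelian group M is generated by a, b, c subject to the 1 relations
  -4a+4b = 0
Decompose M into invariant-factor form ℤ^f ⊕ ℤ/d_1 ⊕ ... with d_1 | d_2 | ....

Answer: M ≅ ℤ^2 ⊕ ℤ/4

Derivation:
rank_ℚ(R)=1; free=3−1=2
SNF(R) diag = [4] → torsion [4]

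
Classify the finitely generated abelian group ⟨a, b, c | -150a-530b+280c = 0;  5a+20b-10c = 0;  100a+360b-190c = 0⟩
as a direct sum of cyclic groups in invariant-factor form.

Answer: M ≅ ℤ/5 ⊕ ℤ/10 ⊕ ℤ/10

Derivation:
rank_ℚ(R)=3; free=3−3=0
SNF(R) diag = [5, 10, 10] → torsion [5, 10, 10]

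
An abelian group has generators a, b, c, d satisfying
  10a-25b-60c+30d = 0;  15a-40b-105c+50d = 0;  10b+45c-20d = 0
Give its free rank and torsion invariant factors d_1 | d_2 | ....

rank_ℚ(R)=3; free=4−3=1
SNF(R) diag = [5, 5, 15] → torsion [5, 5, 15]

Answer: M ≅ ℤ^1 ⊕ ℤ/5 ⊕ ℤ/5 ⊕ ℤ/15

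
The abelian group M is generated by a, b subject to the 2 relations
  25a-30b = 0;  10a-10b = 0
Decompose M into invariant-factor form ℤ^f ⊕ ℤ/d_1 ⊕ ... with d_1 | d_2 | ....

rank_ℚ(R)=2; free=2−2=0
SNF(R) diag = [5, 10] → torsion [5, 10]

Answer: M ≅ ℤ/5 ⊕ ℤ/10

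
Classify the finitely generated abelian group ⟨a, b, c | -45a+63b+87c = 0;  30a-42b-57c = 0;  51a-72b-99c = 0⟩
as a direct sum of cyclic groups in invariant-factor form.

rank_ℚ(R)=3; free=3−3=0
SNF(R) diag = [3, 3, 3] → torsion [3, 3, 3]

Answer: M ≅ ℤ/3 ⊕ ℤ/3 ⊕ ℤ/3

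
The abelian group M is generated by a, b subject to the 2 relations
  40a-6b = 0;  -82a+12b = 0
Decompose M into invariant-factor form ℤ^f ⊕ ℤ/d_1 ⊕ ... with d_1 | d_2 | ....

rank_ℚ(R)=2; free=2−2=0
SNF(R) diag = [2, 6] → torsion [2, 6]

Answer: M ≅ ℤ/2 ⊕ ℤ/6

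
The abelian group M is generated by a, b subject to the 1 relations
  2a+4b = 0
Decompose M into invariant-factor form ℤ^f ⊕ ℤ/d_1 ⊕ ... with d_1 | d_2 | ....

Answer: M ≅ ℤ^1 ⊕ ℤ/2

Derivation:
rank_ℚ(R)=1; free=2−1=1
SNF(R) diag = [2] → torsion [2]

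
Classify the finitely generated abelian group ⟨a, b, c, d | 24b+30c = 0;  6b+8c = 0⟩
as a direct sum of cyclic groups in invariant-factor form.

rank_ℚ(R)=2; free=4−2=2
SNF(R) diag = [2, 6] → torsion [2, 6]

Answer: M ≅ ℤ^2 ⊕ ℤ/2 ⊕ ℤ/6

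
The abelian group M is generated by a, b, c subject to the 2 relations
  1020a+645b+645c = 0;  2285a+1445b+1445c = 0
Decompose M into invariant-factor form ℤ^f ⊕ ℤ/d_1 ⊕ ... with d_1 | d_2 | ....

Answer: M ≅ ℤ^1 ⊕ ℤ/5 ⊕ ℤ/15

Derivation:
rank_ℚ(R)=2; free=3−2=1
SNF(R) diag = [5, 15] → torsion [5, 15]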